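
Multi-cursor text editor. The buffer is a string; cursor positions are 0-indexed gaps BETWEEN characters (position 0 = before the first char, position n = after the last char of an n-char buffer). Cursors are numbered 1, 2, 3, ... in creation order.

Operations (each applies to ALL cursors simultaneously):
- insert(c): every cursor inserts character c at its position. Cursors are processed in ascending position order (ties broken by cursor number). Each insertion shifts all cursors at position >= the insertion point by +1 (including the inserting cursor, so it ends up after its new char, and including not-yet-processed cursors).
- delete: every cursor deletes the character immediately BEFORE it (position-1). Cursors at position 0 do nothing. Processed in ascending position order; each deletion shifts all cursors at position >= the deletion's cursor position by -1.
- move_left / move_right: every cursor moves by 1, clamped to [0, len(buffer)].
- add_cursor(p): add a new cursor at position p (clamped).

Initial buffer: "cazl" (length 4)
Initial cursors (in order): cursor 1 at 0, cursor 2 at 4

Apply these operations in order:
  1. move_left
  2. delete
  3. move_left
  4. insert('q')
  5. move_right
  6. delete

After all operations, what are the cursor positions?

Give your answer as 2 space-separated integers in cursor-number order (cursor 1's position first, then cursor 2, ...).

Answer: 1 2

Derivation:
After op 1 (move_left): buffer="cazl" (len 4), cursors c1@0 c2@3, authorship ....
After op 2 (delete): buffer="cal" (len 3), cursors c1@0 c2@2, authorship ...
After op 3 (move_left): buffer="cal" (len 3), cursors c1@0 c2@1, authorship ...
After op 4 (insert('q')): buffer="qcqal" (len 5), cursors c1@1 c2@3, authorship 1.2..
After op 5 (move_right): buffer="qcqal" (len 5), cursors c1@2 c2@4, authorship 1.2..
After op 6 (delete): buffer="qql" (len 3), cursors c1@1 c2@2, authorship 12.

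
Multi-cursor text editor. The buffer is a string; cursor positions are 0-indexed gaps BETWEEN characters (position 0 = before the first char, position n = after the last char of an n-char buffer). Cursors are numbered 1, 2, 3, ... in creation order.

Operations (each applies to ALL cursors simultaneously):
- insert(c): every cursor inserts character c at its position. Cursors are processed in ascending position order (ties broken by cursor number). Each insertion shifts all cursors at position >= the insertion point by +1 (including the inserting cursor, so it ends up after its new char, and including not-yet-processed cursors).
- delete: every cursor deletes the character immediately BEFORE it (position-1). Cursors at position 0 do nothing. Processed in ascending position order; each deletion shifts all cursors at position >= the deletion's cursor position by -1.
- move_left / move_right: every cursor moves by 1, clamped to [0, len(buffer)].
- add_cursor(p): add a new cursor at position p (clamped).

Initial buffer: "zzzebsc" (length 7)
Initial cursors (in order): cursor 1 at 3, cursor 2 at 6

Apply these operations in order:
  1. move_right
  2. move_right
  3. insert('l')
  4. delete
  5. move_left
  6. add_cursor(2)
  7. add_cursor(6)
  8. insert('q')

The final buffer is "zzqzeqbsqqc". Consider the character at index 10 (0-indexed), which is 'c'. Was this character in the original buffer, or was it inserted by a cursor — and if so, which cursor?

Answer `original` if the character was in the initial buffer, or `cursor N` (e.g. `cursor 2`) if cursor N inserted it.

Answer: original

Derivation:
After op 1 (move_right): buffer="zzzebsc" (len 7), cursors c1@4 c2@7, authorship .......
After op 2 (move_right): buffer="zzzebsc" (len 7), cursors c1@5 c2@7, authorship .......
After op 3 (insert('l')): buffer="zzzeblscl" (len 9), cursors c1@6 c2@9, authorship .....1..2
After op 4 (delete): buffer="zzzebsc" (len 7), cursors c1@5 c2@7, authorship .......
After op 5 (move_left): buffer="zzzebsc" (len 7), cursors c1@4 c2@6, authorship .......
After op 6 (add_cursor(2)): buffer="zzzebsc" (len 7), cursors c3@2 c1@4 c2@6, authorship .......
After op 7 (add_cursor(6)): buffer="zzzebsc" (len 7), cursors c3@2 c1@4 c2@6 c4@6, authorship .......
After op 8 (insert('q')): buffer="zzqzeqbsqqc" (len 11), cursors c3@3 c1@6 c2@10 c4@10, authorship ..3..1..24.
Authorship (.=original, N=cursor N): . . 3 . . 1 . . 2 4 .
Index 10: author = original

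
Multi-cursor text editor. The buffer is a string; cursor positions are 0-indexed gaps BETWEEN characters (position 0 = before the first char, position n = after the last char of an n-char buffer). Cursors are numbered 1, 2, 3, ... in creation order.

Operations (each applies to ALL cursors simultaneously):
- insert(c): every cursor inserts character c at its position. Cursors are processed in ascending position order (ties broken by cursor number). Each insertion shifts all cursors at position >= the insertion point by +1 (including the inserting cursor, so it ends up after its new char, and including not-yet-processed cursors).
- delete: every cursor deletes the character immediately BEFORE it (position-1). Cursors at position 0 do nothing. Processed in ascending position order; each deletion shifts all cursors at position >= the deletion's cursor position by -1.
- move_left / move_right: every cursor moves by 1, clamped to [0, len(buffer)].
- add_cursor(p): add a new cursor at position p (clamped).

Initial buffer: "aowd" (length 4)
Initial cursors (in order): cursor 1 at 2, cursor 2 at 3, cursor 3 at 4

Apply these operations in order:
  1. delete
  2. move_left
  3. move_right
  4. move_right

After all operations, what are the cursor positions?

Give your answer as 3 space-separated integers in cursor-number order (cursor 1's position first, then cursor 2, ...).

After op 1 (delete): buffer="a" (len 1), cursors c1@1 c2@1 c3@1, authorship .
After op 2 (move_left): buffer="a" (len 1), cursors c1@0 c2@0 c3@0, authorship .
After op 3 (move_right): buffer="a" (len 1), cursors c1@1 c2@1 c3@1, authorship .
After op 4 (move_right): buffer="a" (len 1), cursors c1@1 c2@1 c3@1, authorship .

Answer: 1 1 1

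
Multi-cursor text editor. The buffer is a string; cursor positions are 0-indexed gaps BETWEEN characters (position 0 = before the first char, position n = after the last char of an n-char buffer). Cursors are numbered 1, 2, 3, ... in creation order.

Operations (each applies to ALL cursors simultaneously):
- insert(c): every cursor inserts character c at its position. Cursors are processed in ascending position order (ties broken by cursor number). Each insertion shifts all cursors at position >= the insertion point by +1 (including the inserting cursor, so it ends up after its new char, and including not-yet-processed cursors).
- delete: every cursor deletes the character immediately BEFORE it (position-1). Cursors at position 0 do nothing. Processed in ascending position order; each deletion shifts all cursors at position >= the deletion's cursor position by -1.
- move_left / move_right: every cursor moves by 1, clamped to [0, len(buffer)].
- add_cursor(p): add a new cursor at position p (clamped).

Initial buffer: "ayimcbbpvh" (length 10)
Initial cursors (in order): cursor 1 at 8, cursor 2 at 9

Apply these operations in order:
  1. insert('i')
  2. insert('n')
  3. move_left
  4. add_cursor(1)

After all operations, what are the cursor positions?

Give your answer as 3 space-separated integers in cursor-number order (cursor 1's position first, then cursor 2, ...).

Answer: 9 12 1

Derivation:
After op 1 (insert('i')): buffer="ayimcbbpivih" (len 12), cursors c1@9 c2@11, authorship ........1.2.
After op 2 (insert('n')): buffer="ayimcbbpinvinh" (len 14), cursors c1@10 c2@13, authorship ........11.22.
After op 3 (move_left): buffer="ayimcbbpinvinh" (len 14), cursors c1@9 c2@12, authorship ........11.22.
After op 4 (add_cursor(1)): buffer="ayimcbbpinvinh" (len 14), cursors c3@1 c1@9 c2@12, authorship ........11.22.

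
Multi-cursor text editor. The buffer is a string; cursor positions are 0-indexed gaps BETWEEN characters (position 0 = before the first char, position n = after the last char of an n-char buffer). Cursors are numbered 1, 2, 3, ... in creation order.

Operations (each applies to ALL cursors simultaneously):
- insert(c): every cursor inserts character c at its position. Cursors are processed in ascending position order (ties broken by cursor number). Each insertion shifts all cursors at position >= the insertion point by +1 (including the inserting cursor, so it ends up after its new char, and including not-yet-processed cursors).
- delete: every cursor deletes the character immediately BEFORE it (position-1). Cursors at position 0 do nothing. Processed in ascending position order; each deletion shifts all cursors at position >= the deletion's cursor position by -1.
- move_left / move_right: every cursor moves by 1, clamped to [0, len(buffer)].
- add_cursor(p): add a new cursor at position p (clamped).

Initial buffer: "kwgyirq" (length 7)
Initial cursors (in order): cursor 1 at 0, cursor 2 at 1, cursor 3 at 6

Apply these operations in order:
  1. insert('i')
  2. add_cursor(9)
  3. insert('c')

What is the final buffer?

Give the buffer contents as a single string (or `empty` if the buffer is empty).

After op 1 (insert('i')): buffer="ikiwgyiriq" (len 10), cursors c1@1 c2@3 c3@9, authorship 1.2.....3.
After op 2 (add_cursor(9)): buffer="ikiwgyiriq" (len 10), cursors c1@1 c2@3 c3@9 c4@9, authorship 1.2.....3.
After op 3 (insert('c')): buffer="ickicwgyiriccq" (len 14), cursors c1@2 c2@5 c3@13 c4@13, authorship 11.22.....334.

Answer: ickicwgyiriccq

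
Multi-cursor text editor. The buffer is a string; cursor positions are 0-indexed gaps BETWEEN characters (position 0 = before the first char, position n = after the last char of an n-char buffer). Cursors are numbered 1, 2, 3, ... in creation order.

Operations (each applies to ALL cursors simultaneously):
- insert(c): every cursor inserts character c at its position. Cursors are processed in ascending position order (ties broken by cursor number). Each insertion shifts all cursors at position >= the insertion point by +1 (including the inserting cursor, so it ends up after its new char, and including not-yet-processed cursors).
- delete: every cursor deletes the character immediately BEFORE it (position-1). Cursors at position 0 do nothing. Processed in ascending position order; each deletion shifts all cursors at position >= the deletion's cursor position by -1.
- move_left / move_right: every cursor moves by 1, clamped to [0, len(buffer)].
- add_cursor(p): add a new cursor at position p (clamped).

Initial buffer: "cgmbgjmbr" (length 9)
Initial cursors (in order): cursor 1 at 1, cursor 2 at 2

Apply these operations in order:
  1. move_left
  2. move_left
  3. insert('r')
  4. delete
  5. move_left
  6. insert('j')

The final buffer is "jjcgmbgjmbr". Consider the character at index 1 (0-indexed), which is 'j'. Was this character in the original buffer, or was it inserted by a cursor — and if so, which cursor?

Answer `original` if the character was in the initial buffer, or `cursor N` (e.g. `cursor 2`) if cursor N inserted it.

Answer: cursor 2

Derivation:
After op 1 (move_left): buffer="cgmbgjmbr" (len 9), cursors c1@0 c2@1, authorship .........
After op 2 (move_left): buffer="cgmbgjmbr" (len 9), cursors c1@0 c2@0, authorship .........
After op 3 (insert('r')): buffer="rrcgmbgjmbr" (len 11), cursors c1@2 c2@2, authorship 12.........
After op 4 (delete): buffer="cgmbgjmbr" (len 9), cursors c1@0 c2@0, authorship .........
After op 5 (move_left): buffer="cgmbgjmbr" (len 9), cursors c1@0 c2@0, authorship .........
After op 6 (insert('j')): buffer="jjcgmbgjmbr" (len 11), cursors c1@2 c2@2, authorship 12.........
Authorship (.=original, N=cursor N): 1 2 . . . . . . . . .
Index 1: author = 2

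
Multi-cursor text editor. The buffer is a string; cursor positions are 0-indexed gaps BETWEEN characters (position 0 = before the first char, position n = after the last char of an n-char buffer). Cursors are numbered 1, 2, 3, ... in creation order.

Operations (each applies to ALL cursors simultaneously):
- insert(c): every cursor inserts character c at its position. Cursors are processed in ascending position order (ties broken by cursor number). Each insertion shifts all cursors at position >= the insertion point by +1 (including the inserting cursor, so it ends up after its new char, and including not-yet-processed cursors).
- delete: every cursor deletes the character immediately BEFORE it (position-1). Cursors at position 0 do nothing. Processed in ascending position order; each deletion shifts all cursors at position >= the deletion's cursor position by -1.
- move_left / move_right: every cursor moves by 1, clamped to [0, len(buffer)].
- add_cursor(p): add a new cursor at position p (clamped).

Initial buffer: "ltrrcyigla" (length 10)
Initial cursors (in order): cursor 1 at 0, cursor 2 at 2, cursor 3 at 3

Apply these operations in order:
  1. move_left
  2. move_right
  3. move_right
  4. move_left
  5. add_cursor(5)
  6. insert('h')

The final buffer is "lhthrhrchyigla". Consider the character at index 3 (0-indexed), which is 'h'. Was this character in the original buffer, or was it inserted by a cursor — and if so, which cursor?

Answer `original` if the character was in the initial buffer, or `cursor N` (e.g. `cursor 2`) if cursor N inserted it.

Answer: cursor 2

Derivation:
After op 1 (move_left): buffer="ltrrcyigla" (len 10), cursors c1@0 c2@1 c3@2, authorship ..........
After op 2 (move_right): buffer="ltrrcyigla" (len 10), cursors c1@1 c2@2 c3@3, authorship ..........
After op 3 (move_right): buffer="ltrrcyigla" (len 10), cursors c1@2 c2@3 c3@4, authorship ..........
After op 4 (move_left): buffer="ltrrcyigla" (len 10), cursors c1@1 c2@2 c3@3, authorship ..........
After op 5 (add_cursor(5)): buffer="ltrrcyigla" (len 10), cursors c1@1 c2@2 c3@3 c4@5, authorship ..........
After op 6 (insert('h')): buffer="lhthrhrchyigla" (len 14), cursors c1@2 c2@4 c3@6 c4@9, authorship .1.2.3..4.....
Authorship (.=original, N=cursor N): . 1 . 2 . 3 . . 4 . . . . .
Index 3: author = 2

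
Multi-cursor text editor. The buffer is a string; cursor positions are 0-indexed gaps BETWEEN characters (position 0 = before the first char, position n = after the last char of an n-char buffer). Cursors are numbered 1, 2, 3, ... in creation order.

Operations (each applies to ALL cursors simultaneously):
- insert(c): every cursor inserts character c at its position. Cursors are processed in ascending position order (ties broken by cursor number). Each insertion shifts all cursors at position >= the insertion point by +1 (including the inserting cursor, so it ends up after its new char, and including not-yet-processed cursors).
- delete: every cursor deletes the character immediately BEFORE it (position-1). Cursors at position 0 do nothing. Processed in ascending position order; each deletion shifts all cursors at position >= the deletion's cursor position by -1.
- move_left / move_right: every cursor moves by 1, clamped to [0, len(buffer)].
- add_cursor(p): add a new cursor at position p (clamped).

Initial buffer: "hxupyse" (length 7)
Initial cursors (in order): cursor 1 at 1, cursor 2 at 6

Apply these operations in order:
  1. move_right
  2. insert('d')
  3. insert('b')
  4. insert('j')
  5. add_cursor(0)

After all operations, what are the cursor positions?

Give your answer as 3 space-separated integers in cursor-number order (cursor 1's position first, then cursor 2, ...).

After op 1 (move_right): buffer="hxupyse" (len 7), cursors c1@2 c2@7, authorship .......
After op 2 (insert('d')): buffer="hxdupysed" (len 9), cursors c1@3 c2@9, authorship ..1.....2
After op 3 (insert('b')): buffer="hxdbupysedb" (len 11), cursors c1@4 c2@11, authorship ..11.....22
After op 4 (insert('j')): buffer="hxdbjupysedbj" (len 13), cursors c1@5 c2@13, authorship ..111.....222
After op 5 (add_cursor(0)): buffer="hxdbjupysedbj" (len 13), cursors c3@0 c1@5 c2@13, authorship ..111.....222

Answer: 5 13 0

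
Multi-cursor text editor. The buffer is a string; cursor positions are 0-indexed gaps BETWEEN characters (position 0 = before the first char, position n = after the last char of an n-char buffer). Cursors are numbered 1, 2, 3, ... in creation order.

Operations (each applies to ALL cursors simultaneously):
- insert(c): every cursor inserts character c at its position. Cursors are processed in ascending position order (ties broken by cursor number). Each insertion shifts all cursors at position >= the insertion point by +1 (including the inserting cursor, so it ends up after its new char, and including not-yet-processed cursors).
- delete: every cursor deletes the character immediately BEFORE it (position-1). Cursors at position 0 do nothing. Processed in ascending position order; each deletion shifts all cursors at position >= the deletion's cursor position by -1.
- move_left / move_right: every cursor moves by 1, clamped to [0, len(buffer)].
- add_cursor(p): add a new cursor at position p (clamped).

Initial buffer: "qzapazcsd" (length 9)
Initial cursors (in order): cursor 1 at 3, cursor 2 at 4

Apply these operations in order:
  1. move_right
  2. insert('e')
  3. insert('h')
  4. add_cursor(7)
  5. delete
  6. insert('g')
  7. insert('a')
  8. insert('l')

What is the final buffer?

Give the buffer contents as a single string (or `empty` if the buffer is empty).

Answer: qzapeggaallegalzcsd

Derivation:
After op 1 (move_right): buffer="qzapazcsd" (len 9), cursors c1@4 c2@5, authorship .........
After op 2 (insert('e')): buffer="qzapeaezcsd" (len 11), cursors c1@5 c2@7, authorship ....1.2....
After op 3 (insert('h')): buffer="qzapehaehzcsd" (len 13), cursors c1@6 c2@9, authorship ....11.22....
After op 4 (add_cursor(7)): buffer="qzapehaehzcsd" (len 13), cursors c1@6 c3@7 c2@9, authorship ....11.22....
After op 5 (delete): buffer="qzapeezcsd" (len 10), cursors c1@5 c3@5 c2@6, authorship ....12....
After op 6 (insert('g')): buffer="qzapeggegzcsd" (len 13), cursors c1@7 c3@7 c2@9, authorship ....11322....
After op 7 (insert('a')): buffer="qzapeggaaegazcsd" (len 16), cursors c1@9 c3@9 c2@12, authorship ....11313222....
After op 8 (insert('l')): buffer="qzapeggaallegalzcsd" (len 19), cursors c1@11 c3@11 c2@15, authorship ....11313132222....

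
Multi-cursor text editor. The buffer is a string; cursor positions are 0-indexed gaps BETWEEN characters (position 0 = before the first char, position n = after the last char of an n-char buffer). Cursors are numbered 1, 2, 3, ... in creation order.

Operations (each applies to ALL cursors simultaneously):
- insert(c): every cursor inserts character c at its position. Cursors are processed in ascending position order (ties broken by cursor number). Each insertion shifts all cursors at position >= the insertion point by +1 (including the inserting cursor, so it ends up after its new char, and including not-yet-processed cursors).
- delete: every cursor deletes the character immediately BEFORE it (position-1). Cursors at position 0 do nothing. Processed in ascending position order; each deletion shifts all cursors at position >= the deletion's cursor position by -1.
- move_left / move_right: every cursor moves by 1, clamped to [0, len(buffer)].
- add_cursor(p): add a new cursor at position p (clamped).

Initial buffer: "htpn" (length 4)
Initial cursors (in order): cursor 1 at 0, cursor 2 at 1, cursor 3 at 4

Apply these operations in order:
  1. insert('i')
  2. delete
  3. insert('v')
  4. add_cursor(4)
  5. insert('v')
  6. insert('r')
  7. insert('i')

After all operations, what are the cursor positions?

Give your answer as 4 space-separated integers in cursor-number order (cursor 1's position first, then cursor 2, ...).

Answer: 4 9 19 13

Derivation:
After op 1 (insert('i')): buffer="ihitpni" (len 7), cursors c1@1 c2@3 c3@7, authorship 1.2...3
After op 2 (delete): buffer="htpn" (len 4), cursors c1@0 c2@1 c3@4, authorship ....
After op 3 (insert('v')): buffer="vhvtpnv" (len 7), cursors c1@1 c2@3 c3@7, authorship 1.2...3
After op 4 (add_cursor(4)): buffer="vhvtpnv" (len 7), cursors c1@1 c2@3 c4@4 c3@7, authorship 1.2...3
After op 5 (insert('v')): buffer="vvhvvtvpnvv" (len 11), cursors c1@2 c2@5 c4@7 c3@11, authorship 11.22.4..33
After op 6 (insert('r')): buffer="vvrhvvrtvrpnvvr" (len 15), cursors c1@3 c2@7 c4@10 c3@15, authorship 111.222.44..333
After op 7 (insert('i')): buffer="vvrihvvritvripnvvri" (len 19), cursors c1@4 c2@9 c4@13 c3@19, authorship 1111.2222.444..3333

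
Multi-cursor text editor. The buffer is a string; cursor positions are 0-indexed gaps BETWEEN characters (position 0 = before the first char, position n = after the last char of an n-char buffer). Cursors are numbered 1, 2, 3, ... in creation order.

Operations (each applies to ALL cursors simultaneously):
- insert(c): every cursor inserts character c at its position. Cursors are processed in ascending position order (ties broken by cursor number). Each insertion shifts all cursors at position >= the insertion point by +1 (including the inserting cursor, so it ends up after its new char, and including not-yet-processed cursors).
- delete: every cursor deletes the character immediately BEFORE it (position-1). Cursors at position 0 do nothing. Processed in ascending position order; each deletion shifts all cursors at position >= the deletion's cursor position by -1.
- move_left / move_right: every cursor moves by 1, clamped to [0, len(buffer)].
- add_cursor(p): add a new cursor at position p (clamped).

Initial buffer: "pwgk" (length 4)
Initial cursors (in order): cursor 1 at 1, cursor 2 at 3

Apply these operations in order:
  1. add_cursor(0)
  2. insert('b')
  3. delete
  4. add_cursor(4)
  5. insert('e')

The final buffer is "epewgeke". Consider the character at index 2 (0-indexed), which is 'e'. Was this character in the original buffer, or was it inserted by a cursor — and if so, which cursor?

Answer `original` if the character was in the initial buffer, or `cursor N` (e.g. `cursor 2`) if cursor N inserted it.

Answer: cursor 1

Derivation:
After op 1 (add_cursor(0)): buffer="pwgk" (len 4), cursors c3@0 c1@1 c2@3, authorship ....
After op 2 (insert('b')): buffer="bpbwgbk" (len 7), cursors c3@1 c1@3 c2@6, authorship 3.1..2.
After op 3 (delete): buffer="pwgk" (len 4), cursors c3@0 c1@1 c2@3, authorship ....
After op 4 (add_cursor(4)): buffer="pwgk" (len 4), cursors c3@0 c1@1 c2@3 c4@4, authorship ....
After op 5 (insert('e')): buffer="epewgeke" (len 8), cursors c3@1 c1@3 c2@6 c4@8, authorship 3.1..2.4
Authorship (.=original, N=cursor N): 3 . 1 . . 2 . 4
Index 2: author = 1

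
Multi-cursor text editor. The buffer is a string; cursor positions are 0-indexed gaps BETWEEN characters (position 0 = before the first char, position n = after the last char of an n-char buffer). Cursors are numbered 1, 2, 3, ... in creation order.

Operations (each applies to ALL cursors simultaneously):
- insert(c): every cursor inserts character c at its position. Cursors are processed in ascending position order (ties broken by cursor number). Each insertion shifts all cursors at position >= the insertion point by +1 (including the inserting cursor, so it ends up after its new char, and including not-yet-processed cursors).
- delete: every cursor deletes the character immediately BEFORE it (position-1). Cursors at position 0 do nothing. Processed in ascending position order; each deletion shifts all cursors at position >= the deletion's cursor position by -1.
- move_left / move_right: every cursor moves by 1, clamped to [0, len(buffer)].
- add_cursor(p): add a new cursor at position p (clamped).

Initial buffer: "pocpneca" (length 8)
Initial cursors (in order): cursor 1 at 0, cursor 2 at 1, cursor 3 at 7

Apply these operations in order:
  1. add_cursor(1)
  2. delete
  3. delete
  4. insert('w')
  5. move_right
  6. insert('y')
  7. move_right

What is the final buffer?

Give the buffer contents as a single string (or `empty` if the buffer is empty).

Answer: wwwoyyycpnway

Derivation:
After op 1 (add_cursor(1)): buffer="pocpneca" (len 8), cursors c1@0 c2@1 c4@1 c3@7, authorship ........
After op 2 (delete): buffer="ocpnea" (len 6), cursors c1@0 c2@0 c4@0 c3@5, authorship ......
After op 3 (delete): buffer="ocpna" (len 5), cursors c1@0 c2@0 c4@0 c3@4, authorship .....
After op 4 (insert('w')): buffer="wwwocpnwa" (len 9), cursors c1@3 c2@3 c4@3 c3@8, authorship 124....3.
After op 5 (move_right): buffer="wwwocpnwa" (len 9), cursors c1@4 c2@4 c4@4 c3@9, authorship 124....3.
After op 6 (insert('y')): buffer="wwwoyyycpnway" (len 13), cursors c1@7 c2@7 c4@7 c3@13, authorship 124.124...3.3
After op 7 (move_right): buffer="wwwoyyycpnway" (len 13), cursors c1@8 c2@8 c4@8 c3@13, authorship 124.124...3.3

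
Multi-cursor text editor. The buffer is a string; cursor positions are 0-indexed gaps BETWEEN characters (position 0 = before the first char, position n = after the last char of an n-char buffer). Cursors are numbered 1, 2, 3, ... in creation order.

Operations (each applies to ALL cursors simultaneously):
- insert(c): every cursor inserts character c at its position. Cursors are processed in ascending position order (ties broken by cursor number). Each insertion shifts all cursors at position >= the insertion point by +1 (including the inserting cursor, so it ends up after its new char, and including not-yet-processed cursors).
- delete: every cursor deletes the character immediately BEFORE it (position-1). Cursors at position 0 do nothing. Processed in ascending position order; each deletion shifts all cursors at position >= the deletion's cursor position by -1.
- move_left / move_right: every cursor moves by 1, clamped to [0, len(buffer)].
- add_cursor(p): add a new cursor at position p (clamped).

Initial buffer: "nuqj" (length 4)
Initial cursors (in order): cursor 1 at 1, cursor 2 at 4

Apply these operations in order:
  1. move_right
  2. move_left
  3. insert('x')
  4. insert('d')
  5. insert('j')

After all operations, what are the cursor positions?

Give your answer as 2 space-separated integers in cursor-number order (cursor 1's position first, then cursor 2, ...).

Answer: 4 9

Derivation:
After op 1 (move_right): buffer="nuqj" (len 4), cursors c1@2 c2@4, authorship ....
After op 2 (move_left): buffer="nuqj" (len 4), cursors c1@1 c2@3, authorship ....
After op 3 (insert('x')): buffer="nxuqxj" (len 6), cursors c1@2 c2@5, authorship .1..2.
After op 4 (insert('d')): buffer="nxduqxdj" (len 8), cursors c1@3 c2@7, authorship .11..22.
After op 5 (insert('j')): buffer="nxdjuqxdjj" (len 10), cursors c1@4 c2@9, authorship .111..222.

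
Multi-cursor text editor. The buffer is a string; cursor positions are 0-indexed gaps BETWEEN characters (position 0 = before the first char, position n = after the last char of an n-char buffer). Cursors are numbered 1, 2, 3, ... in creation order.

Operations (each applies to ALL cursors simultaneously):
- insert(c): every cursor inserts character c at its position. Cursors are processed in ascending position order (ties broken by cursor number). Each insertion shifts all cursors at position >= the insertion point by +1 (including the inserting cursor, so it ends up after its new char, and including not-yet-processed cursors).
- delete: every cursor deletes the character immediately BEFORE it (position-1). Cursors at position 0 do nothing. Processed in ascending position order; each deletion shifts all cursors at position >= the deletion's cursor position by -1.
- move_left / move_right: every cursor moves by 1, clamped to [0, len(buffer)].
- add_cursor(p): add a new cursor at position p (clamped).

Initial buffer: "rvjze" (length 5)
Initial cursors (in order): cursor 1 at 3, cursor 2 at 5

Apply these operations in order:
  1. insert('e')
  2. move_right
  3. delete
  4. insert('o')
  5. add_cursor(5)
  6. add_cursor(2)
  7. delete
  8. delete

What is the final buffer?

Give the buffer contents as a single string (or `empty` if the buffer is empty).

After op 1 (insert('e')): buffer="rvjezee" (len 7), cursors c1@4 c2@7, authorship ...1..2
After op 2 (move_right): buffer="rvjezee" (len 7), cursors c1@5 c2@7, authorship ...1..2
After op 3 (delete): buffer="rvjee" (len 5), cursors c1@4 c2@5, authorship ...1.
After op 4 (insert('o')): buffer="rvjeoeo" (len 7), cursors c1@5 c2@7, authorship ...11.2
After op 5 (add_cursor(5)): buffer="rvjeoeo" (len 7), cursors c1@5 c3@5 c2@7, authorship ...11.2
After op 6 (add_cursor(2)): buffer="rvjeoeo" (len 7), cursors c4@2 c1@5 c3@5 c2@7, authorship ...11.2
After op 7 (delete): buffer="rje" (len 3), cursors c4@1 c1@2 c3@2 c2@3, authorship ...
After op 8 (delete): buffer="" (len 0), cursors c1@0 c2@0 c3@0 c4@0, authorship 

Answer: empty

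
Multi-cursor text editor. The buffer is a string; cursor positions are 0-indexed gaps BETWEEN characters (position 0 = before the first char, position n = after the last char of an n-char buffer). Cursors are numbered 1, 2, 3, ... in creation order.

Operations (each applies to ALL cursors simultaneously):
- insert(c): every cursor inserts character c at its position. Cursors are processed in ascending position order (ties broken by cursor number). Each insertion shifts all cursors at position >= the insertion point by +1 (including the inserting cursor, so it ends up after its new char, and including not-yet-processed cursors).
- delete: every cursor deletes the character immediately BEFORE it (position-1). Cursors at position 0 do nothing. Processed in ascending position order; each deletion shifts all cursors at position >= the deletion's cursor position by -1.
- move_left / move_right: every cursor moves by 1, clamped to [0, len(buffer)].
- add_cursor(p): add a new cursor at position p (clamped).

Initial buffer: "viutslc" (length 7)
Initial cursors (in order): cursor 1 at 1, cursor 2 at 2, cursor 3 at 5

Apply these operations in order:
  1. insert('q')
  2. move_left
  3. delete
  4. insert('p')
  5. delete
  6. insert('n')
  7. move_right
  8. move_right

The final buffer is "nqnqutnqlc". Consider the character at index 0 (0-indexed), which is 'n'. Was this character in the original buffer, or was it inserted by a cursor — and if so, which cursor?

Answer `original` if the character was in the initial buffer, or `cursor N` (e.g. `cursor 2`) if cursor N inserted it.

After op 1 (insert('q')): buffer="vqiqutsqlc" (len 10), cursors c1@2 c2@4 c3@8, authorship .1.2...3..
After op 2 (move_left): buffer="vqiqutsqlc" (len 10), cursors c1@1 c2@3 c3@7, authorship .1.2...3..
After op 3 (delete): buffer="qqutqlc" (len 7), cursors c1@0 c2@1 c3@4, authorship 12..3..
After op 4 (insert('p')): buffer="pqpqutpqlc" (len 10), cursors c1@1 c2@3 c3@7, authorship 1122..33..
After op 5 (delete): buffer="qqutqlc" (len 7), cursors c1@0 c2@1 c3@4, authorship 12..3..
After op 6 (insert('n')): buffer="nqnqutnqlc" (len 10), cursors c1@1 c2@3 c3@7, authorship 1122..33..
After op 7 (move_right): buffer="nqnqutnqlc" (len 10), cursors c1@2 c2@4 c3@8, authorship 1122..33..
After op 8 (move_right): buffer="nqnqutnqlc" (len 10), cursors c1@3 c2@5 c3@9, authorship 1122..33..
Authorship (.=original, N=cursor N): 1 1 2 2 . . 3 3 . .
Index 0: author = 1

Answer: cursor 1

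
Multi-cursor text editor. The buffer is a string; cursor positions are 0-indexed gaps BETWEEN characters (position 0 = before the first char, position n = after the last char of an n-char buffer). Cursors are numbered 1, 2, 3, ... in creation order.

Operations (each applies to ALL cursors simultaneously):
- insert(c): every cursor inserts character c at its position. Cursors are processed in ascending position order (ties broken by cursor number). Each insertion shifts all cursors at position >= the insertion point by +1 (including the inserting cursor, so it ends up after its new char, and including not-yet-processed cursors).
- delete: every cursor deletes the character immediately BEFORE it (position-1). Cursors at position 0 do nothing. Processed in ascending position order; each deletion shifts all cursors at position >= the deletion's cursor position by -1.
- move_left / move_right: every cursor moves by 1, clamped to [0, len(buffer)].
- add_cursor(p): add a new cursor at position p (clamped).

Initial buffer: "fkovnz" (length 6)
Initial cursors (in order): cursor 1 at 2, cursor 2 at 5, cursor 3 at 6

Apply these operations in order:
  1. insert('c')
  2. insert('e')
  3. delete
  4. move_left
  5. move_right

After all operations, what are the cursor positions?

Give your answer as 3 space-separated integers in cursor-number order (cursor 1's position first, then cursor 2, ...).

Answer: 3 7 9

Derivation:
After op 1 (insert('c')): buffer="fkcovnczc" (len 9), cursors c1@3 c2@7 c3@9, authorship ..1...2.3
After op 2 (insert('e')): buffer="fkceovncezce" (len 12), cursors c1@4 c2@9 c3@12, authorship ..11...22.33
After op 3 (delete): buffer="fkcovnczc" (len 9), cursors c1@3 c2@7 c3@9, authorship ..1...2.3
After op 4 (move_left): buffer="fkcovnczc" (len 9), cursors c1@2 c2@6 c3@8, authorship ..1...2.3
After op 5 (move_right): buffer="fkcovnczc" (len 9), cursors c1@3 c2@7 c3@9, authorship ..1...2.3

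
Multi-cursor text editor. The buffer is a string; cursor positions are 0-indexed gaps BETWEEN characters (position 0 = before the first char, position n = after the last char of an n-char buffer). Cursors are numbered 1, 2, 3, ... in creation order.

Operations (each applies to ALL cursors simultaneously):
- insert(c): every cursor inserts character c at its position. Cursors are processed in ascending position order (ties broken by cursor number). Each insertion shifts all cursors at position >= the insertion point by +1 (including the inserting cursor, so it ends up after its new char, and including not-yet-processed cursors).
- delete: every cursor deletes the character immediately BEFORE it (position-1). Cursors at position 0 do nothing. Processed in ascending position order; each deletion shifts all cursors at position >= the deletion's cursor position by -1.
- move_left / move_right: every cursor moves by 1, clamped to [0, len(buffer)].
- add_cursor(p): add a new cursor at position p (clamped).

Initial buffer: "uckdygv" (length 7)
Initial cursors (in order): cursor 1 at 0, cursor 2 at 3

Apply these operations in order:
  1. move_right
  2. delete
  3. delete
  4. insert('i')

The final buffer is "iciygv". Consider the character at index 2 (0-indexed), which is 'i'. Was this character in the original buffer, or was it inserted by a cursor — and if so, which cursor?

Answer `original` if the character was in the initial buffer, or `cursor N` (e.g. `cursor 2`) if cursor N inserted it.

Answer: cursor 2

Derivation:
After op 1 (move_right): buffer="uckdygv" (len 7), cursors c1@1 c2@4, authorship .......
After op 2 (delete): buffer="ckygv" (len 5), cursors c1@0 c2@2, authorship .....
After op 3 (delete): buffer="cygv" (len 4), cursors c1@0 c2@1, authorship ....
After op 4 (insert('i')): buffer="iciygv" (len 6), cursors c1@1 c2@3, authorship 1.2...
Authorship (.=original, N=cursor N): 1 . 2 . . .
Index 2: author = 2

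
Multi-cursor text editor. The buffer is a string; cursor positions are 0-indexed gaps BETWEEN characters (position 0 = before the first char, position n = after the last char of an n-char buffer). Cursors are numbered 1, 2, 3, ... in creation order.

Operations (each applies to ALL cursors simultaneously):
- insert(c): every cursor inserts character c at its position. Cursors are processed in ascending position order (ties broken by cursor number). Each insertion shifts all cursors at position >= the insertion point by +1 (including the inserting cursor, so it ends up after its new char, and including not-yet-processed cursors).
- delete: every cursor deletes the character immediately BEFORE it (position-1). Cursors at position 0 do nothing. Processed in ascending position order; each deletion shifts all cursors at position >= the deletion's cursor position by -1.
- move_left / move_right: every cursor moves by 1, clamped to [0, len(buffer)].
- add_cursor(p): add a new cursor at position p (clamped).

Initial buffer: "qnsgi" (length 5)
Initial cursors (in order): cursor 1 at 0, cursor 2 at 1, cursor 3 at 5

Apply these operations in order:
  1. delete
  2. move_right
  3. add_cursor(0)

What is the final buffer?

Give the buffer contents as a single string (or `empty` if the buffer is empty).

Answer: nsg

Derivation:
After op 1 (delete): buffer="nsg" (len 3), cursors c1@0 c2@0 c3@3, authorship ...
After op 2 (move_right): buffer="nsg" (len 3), cursors c1@1 c2@1 c3@3, authorship ...
After op 3 (add_cursor(0)): buffer="nsg" (len 3), cursors c4@0 c1@1 c2@1 c3@3, authorship ...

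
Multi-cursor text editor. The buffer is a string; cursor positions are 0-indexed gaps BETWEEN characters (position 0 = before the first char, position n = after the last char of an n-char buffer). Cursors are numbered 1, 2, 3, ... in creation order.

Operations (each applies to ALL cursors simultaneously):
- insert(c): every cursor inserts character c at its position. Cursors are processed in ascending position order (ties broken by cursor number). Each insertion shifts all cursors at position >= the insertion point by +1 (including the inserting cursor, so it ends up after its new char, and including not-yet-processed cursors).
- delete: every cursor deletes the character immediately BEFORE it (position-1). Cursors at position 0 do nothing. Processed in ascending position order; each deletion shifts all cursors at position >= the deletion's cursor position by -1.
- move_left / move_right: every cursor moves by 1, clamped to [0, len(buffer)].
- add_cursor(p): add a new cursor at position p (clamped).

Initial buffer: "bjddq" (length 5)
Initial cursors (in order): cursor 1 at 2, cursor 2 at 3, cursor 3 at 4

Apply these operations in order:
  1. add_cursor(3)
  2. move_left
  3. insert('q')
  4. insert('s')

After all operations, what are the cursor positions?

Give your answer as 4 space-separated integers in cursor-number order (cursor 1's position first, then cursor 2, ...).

Answer: 3 8 11 8

Derivation:
After op 1 (add_cursor(3)): buffer="bjddq" (len 5), cursors c1@2 c2@3 c4@3 c3@4, authorship .....
After op 2 (move_left): buffer="bjddq" (len 5), cursors c1@1 c2@2 c4@2 c3@3, authorship .....
After op 3 (insert('q')): buffer="bqjqqdqdq" (len 9), cursors c1@2 c2@5 c4@5 c3@7, authorship .1.24.3..
After op 4 (insert('s')): buffer="bqsjqqssdqsdq" (len 13), cursors c1@3 c2@8 c4@8 c3@11, authorship .11.2424.33..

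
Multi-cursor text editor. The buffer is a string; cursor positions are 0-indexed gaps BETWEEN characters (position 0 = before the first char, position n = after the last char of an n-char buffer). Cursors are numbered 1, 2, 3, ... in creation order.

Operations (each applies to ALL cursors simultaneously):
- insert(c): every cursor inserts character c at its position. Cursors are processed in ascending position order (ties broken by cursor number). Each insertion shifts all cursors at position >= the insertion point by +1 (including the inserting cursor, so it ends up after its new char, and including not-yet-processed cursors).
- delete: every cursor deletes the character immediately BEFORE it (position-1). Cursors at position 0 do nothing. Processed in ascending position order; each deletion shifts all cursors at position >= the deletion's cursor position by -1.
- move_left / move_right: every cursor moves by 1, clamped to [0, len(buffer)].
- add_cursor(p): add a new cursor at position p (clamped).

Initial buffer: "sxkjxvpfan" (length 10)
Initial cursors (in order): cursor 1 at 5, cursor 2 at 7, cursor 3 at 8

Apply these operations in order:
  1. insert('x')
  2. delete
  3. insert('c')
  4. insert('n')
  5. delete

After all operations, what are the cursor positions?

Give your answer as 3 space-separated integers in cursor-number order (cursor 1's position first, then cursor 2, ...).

After op 1 (insert('x')): buffer="sxkjxxvpxfxan" (len 13), cursors c1@6 c2@9 c3@11, authorship .....1..2.3..
After op 2 (delete): buffer="sxkjxvpfan" (len 10), cursors c1@5 c2@7 c3@8, authorship ..........
After op 3 (insert('c')): buffer="sxkjxcvpcfcan" (len 13), cursors c1@6 c2@9 c3@11, authorship .....1..2.3..
After op 4 (insert('n')): buffer="sxkjxcnvpcnfcnan" (len 16), cursors c1@7 c2@11 c3@14, authorship .....11..22.33..
After op 5 (delete): buffer="sxkjxcvpcfcan" (len 13), cursors c1@6 c2@9 c3@11, authorship .....1..2.3..

Answer: 6 9 11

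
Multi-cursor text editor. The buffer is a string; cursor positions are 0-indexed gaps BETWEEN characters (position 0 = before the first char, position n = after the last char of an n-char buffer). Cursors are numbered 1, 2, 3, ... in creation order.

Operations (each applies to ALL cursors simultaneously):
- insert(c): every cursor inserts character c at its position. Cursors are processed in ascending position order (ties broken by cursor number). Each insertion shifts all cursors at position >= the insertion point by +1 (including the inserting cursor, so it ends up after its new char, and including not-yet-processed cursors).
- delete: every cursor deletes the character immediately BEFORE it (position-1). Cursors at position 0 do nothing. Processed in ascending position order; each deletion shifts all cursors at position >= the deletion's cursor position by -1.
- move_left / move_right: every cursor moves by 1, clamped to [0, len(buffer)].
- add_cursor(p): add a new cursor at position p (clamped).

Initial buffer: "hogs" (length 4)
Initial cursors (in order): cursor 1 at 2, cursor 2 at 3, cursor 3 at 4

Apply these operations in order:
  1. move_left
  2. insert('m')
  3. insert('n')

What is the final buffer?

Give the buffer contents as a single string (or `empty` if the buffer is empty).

Answer: hmnomngmns

Derivation:
After op 1 (move_left): buffer="hogs" (len 4), cursors c1@1 c2@2 c3@3, authorship ....
After op 2 (insert('m')): buffer="hmomgms" (len 7), cursors c1@2 c2@4 c3@6, authorship .1.2.3.
After op 3 (insert('n')): buffer="hmnomngmns" (len 10), cursors c1@3 c2@6 c3@9, authorship .11.22.33.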